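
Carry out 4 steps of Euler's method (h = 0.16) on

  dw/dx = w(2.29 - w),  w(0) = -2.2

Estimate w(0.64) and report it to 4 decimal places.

Euler: w_{n+1} = w_n + h·f(x_n, w_n).
x=0.000000, w=-2.200000: f=-9.878000 → w ← -2.200000 + 0.16·(-9.878000) = -3.780480
x=0.160000, w=-3.780480: f=-22.949328 → w ← -3.780480 + 0.16·(-22.949328) = -7.452373
x=0.320000, w=-7.452373: f=-72.603789 → w ← -7.452373 + 0.16·(-72.603789) = -19.068979
x=0.480000, w=-19.068979: f=-407.293913 → w ← -19.068979 + 0.16·(-407.293913) = -84.236005
w(0.64) ≈ -84.2360

-84.2360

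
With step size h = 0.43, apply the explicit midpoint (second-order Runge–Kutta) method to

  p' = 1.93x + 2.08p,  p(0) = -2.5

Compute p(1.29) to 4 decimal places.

-26.4500

Midpoint: k1 = f(x_n, p_n); k2 = f(x_n + h/2, p_n + (h/2)·k1); p_{n+1} = p_n + h·k2.
x=0.000000, p=-2.500000:
  k1 = f(0.000000, -2.500000) = -5.200000
  k2 = f(0.215000, -3.618000) = -7.110490
  p ← -2.500000 + 0.43·(-7.110490) = -5.557511
x=0.430000, p=-5.557511:
  k1 = f(0.430000, -5.557511) = -10.729722
  k2 = f(0.645000, -7.864401) = -15.113104
  p ← -5.557511 + 0.43·(-15.113104) = -12.056145
x=0.860000, p=-12.056145:
  k1 = f(0.860000, -12.056145) = -23.416983
  k2 = f(1.075000, -17.090797) = -33.474107
  p ← -12.056145 + 0.43·(-33.474107) = -26.450011
p(1.29) ≈ -26.4500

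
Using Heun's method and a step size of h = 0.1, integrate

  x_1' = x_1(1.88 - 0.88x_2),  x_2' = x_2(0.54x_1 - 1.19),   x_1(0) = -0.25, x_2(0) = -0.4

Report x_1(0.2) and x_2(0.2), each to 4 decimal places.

-0.3861, -0.3051

Heun on (x_1,x_2): k1 = f(t_n, state_n); k2 = f(t_n + h, state_n + h·k1); state_{n+1} = state_n + (h/2)·(k1 + k2).
0.000000: (-0.250000, -0.400000)
  k1 = (-0.558000, 0.530000)
  predictor → (-0.305800, -0.347000)
  k2 = (-0.668283, 0.470231)
  → (-0.311314, -0.349988)
0.100000: (-0.311314, -0.349988)
  k1 = (-0.681152, 0.475323)
  predictor → (-0.379429, -0.302456)
  k2 = (-0.814317, 0.421894)
  → (-0.386088, -0.305128)
(x_1(0.2), x_2(0.2)) ≈ (-0.3861, -0.3051)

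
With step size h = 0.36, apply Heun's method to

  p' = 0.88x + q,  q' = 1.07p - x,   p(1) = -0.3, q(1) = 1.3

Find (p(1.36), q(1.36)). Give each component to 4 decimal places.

Heun on (p,q): k1 = f(x_n, state_n); k2 = f(x_n + h, state_n + h·k1); state_{n+1} = state_n + (h/2)·(k1 + k2).
1.000000: (-0.300000, 1.300000)
  k1 = (2.180000, -1.321000)
  predictor → (0.484800, 0.824440)
  k2 = (2.021240, -0.841264)
  → (0.456223, 0.910792)
(p(1.36), q(1.36)) ≈ (0.4562, 0.9108)

0.4562, 0.9108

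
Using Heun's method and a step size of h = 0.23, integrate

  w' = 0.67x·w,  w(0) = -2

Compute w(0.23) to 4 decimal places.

Heun: k1 = f(x_n, w_n); k2 = f(x_n + h, w_n + h·k1); w_{n+1} = w_n + (h/2)·(k1 + k2).
x=0.000000, w=-2.000000:
  k1 = f(0.000000, -2.000000) = 0.000000
  k2 = f(0.230000, -2.000000) = -0.308200
  w ← -2.000000 + (0.23/2)·(0.000000 + (-0.308200)) = -2.035443
w(0.23) ≈ -2.0354

-2.0354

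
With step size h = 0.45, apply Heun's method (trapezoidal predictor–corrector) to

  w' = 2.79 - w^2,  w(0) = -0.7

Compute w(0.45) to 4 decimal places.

0.4200

Heun: k1 = f(t_n, w_n); k2 = f(t_n + h, w_n + h·k1); w_{n+1} = w_n + (h/2)·(k1 + k2).
t=0.000000, w=-0.700000:
  k1 = f(0.000000, -0.700000) = 2.300000
  k2 = f(0.450000, 0.335000) = 2.677775
  w ← -0.700000 + (0.45/2)·(2.300000 + 2.677775) = 0.419999
w(0.45) ≈ 0.4200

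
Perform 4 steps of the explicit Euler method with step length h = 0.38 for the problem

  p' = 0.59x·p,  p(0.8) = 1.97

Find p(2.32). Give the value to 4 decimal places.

5.6904

Euler: p_{n+1} = p_n + h·f(x_n, p_n).
x=0.800000, p=1.970000: f=0.929840 → p ← 1.970000 + 0.38·0.929840 = 2.323339
x=1.180000, p=2.323339: f=1.617509 → p ← 2.323339 + 0.38·1.617509 = 2.937993
x=1.560000, p=2.937993: f=2.704128 → p ← 2.937993 + 0.38·2.704128 = 3.965561
x=1.940000, p=3.965561: f=4.538981 → p ← 3.965561 + 0.38·4.538981 = 5.690374
p(2.32) ≈ 5.6904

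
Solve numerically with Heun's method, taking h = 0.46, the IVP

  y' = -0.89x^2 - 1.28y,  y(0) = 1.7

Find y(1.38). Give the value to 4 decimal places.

-0.2480

Heun: k1 = f(x_n, y_n); k2 = f(x_n + h, y_n + h·k1); y_{n+1} = y_n + (h/2)·(k1 + k2).
x=0.000000, y=1.700000:
  k1 = f(0.000000, 1.700000) = -2.176000
  k2 = f(0.460000, 0.699040) = -1.083095
  y ← 1.700000 + (0.46/2)·(-2.176000 + (-1.083095)) = 0.950408
x=0.460000, y=0.950408:
  k1 = f(0.460000, 0.950408) = -1.404846
  k2 = f(0.920000, 0.304179) = -1.142645
  y ← 0.950408 + (0.46/2)·(-1.404846 + (-1.142645)) = 0.364485
x=0.920000, y=0.364485:
  k1 = f(0.920000, 0.364485) = -1.219837
  k2 = f(1.380000, -0.196640) = -1.443217
  y ← 0.364485 + (0.46/2)·(-1.219837 + (-1.443217)) = -0.248017
y(1.38) ≈ -0.2480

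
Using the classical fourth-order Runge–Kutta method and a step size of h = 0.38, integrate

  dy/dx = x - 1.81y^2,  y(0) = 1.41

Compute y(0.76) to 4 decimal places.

0.6495

RK4: k1 = f(x_n, y_n); k2 = f(x_n + h/2, y_n + (h/2)·k1); k3 = f(x_n + h/2, y_n + (h/2)·k2); k4 = f(x_n + h, y_n + h·k3); y_{n+1} = y_n + (h/6)·(k1 + 2k2 + 2k3 + k4).
x=0.000000, y=1.410000:
  k1 = f(0.000000, 1.410000) = -3.598461
  k2 = f(0.190000, 0.726292) = -0.764776
  k3 = f(0.190000, 1.264693) = -2.704999
  k4 = f(0.380000, 0.382100) = 0.115739
  y ← 1.410000 + (0.38/6)·(k1 + 2k2 + 2k3 + k4) = 0.749923
x=0.380000, y=0.749923:
  k1 = f(0.380000, 0.749923) = -0.637915
  k2 = f(0.570000, 0.628719) = -0.145470
  k3 = f(0.570000, 0.722283) = -0.374265
  k4 = f(0.760000, 0.607702) = 0.091564
  y ← 0.749923 + (0.38/6)·(k1 + 2k2 + 2k3 + k4) = 0.649487
y(0.76) ≈ 0.6495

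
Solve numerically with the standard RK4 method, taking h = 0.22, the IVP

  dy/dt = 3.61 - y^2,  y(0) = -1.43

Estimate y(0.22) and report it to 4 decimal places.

RK4: k1 = f(t_n, y_n); k2 = f(t_n + h/2, y_n + (h/2)·k1); k3 = f(t_n + h/2, y_n + (h/2)·k2); k4 = f(t_n + h, y_n + h·k3); y_{n+1} = y_n + (h/6)·(k1 + 2k2 + 2k3 + k4).
t=0.000000, y=-1.430000:
  k1 = f(0.000000, -1.430000) = 1.565100
  k2 = f(0.110000, -1.257839) = 2.027841
  k3 = f(0.110000, -1.206937) = 2.153302
  k4 = f(0.220000, -0.956274) = 2.695541
  y ← -1.430000 + (0.22/6)·(k1 + 2k2 + 2k3 + k4) = -0.967159
y(0.22) ≈ -0.9672

-0.9672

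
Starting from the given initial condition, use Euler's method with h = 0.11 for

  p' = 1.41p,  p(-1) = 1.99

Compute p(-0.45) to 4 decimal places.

4.0921

Euler: p_{n+1} = p_n + h·f(x_n, p_n).
x=-1.000000, p=1.990000: f=2.805900 → p ← 1.990000 + 0.11·2.805900 = 2.298649
x=-0.890000, p=2.298649: f=3.241095 → p ← 2.298649 + 0.11·3.241095 = 2.655169
x=-0.780000, p=2.655169: f=3.743789 → p ← 2.655169 + 0.11·3.743789 = 3.066986
x=-0.670000, p=3.066986: f=4.324451 → p ← 3.066986 + 0.11·4.324451 = 3.542676
x=-0.560000, p=3.542676: f=4.995173 → p ← 3.542676 + 0.11·4.995173 = 4.092145
p(-0.45) ≈ 4.0921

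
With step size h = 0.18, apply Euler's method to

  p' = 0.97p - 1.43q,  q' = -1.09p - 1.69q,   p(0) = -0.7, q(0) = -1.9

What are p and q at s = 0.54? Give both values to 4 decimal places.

Euler on (p,q): p_{n+1} = p_n + h·p', q_{n+1} = q_n + h·q'.
0.000000: (-0.700000, -1.900000); f=(2.038000, 3.974000) → (-0.333160, -1.184680)
0.180000: (-0.333160, -1.184680); f=(1.370927, 2.365254) → (-0.086393, -0.758934)
0.360000: (-0.086393, -0.758934); f=(1.001475, 1.376768) → (0.093872, -0.511116)
(p(0.54), q(0.54)) ≈ (0.0939, -0.5111)

0.0939, -0.5111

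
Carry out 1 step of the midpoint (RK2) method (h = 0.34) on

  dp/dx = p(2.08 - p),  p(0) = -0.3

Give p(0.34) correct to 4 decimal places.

Midpoint: k1 = f(x_n, p_n); k2 = f(x_n + h/2, p_n + (h/2)·k1); p_{n+1} = p_n + h·k2.
x=0.000000, p=-0.300000:
  k1 = f(0.000000, -0.300000) = -0.714000
  k2 = f(0.170000, -0.421380) = -1.054032
  p ← -0.300000 + 0.34·(-1.054032) = -0.658371
p(0.34) ≈ -0.6584

-0.6584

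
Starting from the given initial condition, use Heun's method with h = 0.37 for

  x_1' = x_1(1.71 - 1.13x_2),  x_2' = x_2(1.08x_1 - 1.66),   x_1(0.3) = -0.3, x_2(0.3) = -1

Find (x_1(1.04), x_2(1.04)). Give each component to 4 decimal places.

Heun on (x_1,x_2): k1 = f(t_n, state_n); k2 = f(t_n + h, state_n + h·k1); state_{n+1} = state_n + (h/2)·(k1 + k2).
0.300000: (-0.300000, -1.000000)
  k1 = (-0.852000, 1.984000)
  predictor → (-0.615240, -0.265920)
  k2 = (-1.236934, 0.618120)
  → (-0.686453, -0.518608)
0.670000: (-0.686453, -0.518608)
  k1 = (-1.576114, 1.245369)
  predictor → (-1.269615, -0.057821)
  k2 = (-2.253996, 0.175267)
  → (-1.395023, -0.255790)
(x_1(1.04), x_2(1.04)) ≈ (-1.3950, -0.2558)

-1.3950, -0.2558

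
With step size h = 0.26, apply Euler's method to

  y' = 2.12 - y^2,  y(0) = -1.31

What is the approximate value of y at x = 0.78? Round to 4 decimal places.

-0.7566

Euler: y_{n+1} = y_n + h·f(x_n, y_n).
x=0.000000, y=-1.310000: f=0.403900 → y ← -1.310000 + 0.26·0.403900 = -1.204986
x=0.260000, y=-1.204986: f=0.668009 → y ← -1.204986 + 0.26·0.668009 = -1.031304
x=0.520000, y=-1.031304: f=1.056413 → y ← -1.031304 + 0.26·1.056413 = -0.756636
y(0.78) ≈ -0.7566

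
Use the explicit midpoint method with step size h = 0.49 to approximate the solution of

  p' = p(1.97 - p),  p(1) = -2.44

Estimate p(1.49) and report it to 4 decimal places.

Midpoint: k1 = f(s_n, p_n); k2 = f(s_n + h/2, p_n + (h/2)·k1); p_{n+1} = p_n + h·k2.
s=1.000000, p=-2.440000:
  k1 = f(1.000000, -2.440000) = -10.760400
  k2 = f(1.245000, -5.076298) = -35.769108
  p ← -2.440000 + 0.49·(-35.769108) = -19.966863
p(1.49) ≈ -19.9669

-19.9669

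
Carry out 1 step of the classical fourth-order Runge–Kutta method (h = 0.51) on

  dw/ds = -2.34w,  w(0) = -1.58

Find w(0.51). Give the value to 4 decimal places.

-0.5055

RK4: k1 = f(s_n, w_n); k2 = f(s_n + h/2, w_n + (h/2)·k1); k3 = f(s_n + h/2, w_n + (h/2)·k2); k4 = f(s_n + h, w_n + h·k3); w_{n+1} = w_n + (h/6)·(k1 + 2k2 + 2k3 + k4).
s=0.000000, w=-1.580000:
  k1 = f(0.000000, -1.580000) = 3.697200
  k2 = f(0.255000, -0.637214) = 1.491081
  k3 = f(0.255000, -1.199774) = 2.807472
  k4 = f(0.510000, -0.148189) = 0.346763
  w ← -1.580000 + (0.51/6)·(k1 + 2k2 + 2k3 + k4) = -0.505509
w(0.51) ≈ -0.5055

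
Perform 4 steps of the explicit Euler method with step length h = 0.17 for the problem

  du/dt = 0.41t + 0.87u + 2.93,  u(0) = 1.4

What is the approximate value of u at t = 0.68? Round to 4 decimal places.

4.9887

Euler: u_{n+1} = u_n + h·f(t_n, u_n).
t=0.000000, u=1.400000: f=4.148000 → u ← 1.400000 + 0.17·4.148000 = 2.105160
t=0.170000, u=2.105160: f=4.831189 → u ← 2.105160 + 0.17·4.831189 = 2.926462
t=0.340000, u=2.926462: f=5.615422 → u ← 2.926462 + 0.17·5.615422 = 3.881084
t=0.510000, u=3.881084: f=6.515643 → u ← 3.881084 + 0.17·6.515643 = 4.988743
u(0.68) ≈ 4.9887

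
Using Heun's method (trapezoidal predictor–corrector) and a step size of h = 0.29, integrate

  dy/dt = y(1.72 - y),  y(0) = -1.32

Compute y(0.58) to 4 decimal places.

-18.5641

Heun: k1 = f(t_n, y_n); k2 = f(t_n + h, y_n + h·k1); y_{n+1} = y_n + (h/2)·(k1 + k2).
t=0.000000, y=-1.320000:
  k1 = f(0.000000, -1.320000) = -4.012800
  k2 = f(0.290000, -2.483712) = -10.440810
  y ← -1.320000 + (0.29/2)·(-4.012800 + (-10.440810)) = -3.415773
t=0.290000, y=-3.415773:
  k1 = f(0.290000, -3.415773) = -17.542639
  k2 = f(0.580000, -8.503139) = -86.928765
  y ← -3.415773 + (0.29/2)·(-17.542639 + (-86.928765)) = -18.564127
y(0.58) ≈ -18.5641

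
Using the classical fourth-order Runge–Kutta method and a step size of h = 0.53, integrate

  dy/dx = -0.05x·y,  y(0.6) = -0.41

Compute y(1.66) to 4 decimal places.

RK4: k1 = f(x_n, y_n); k2 = f(x_n + h/2, y_n + (h/2)·k1); k3 = f(x_n + h/2, y_n + (h/2)·k2); k4 = f(x_n + h, y_n + h·k3); y_{n+1} = y_n + (h/6)·(k1 + 2k2 + 2k3 + k4).
x=0.600000, y=-0.410000:
  k1 = f(0.600000, -0.410000) = 0.012300
  k2 = f(0.865000, -0.406740) = 0.017592
  k3 = f(0.865000, -0.405338) = 0.017531
  k4 = f(1.130000, -0.400709) = 0.022640
  y ← -0.410000 + (0.53/6)·(k1 + 2k2 + 2k3 + k4) = -0.400709
x=1.130000, y=-0.400709:
  k1 = f(1.130000, -0.400709) = 0.022640
  k2 = f(1.395000, -0.394709) = 0.027531
  k3 = f(1.395000, -0.393413) = 0.027441
  k4 = f(1.660000, -0.386165) = 0.032052
  y ← -0.400709 + (0.53/6)·(k1 + 2k2 + 2k3 + k4) = -0.386166
y(1.66) ≈ -0.3862

-0.3862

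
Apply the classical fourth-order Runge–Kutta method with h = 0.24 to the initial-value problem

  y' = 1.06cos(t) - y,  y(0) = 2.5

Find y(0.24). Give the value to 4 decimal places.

RK4: k1 = f(t_n, y_n); k2 = f(t_n + h/2, y_n + (h/2)·k1); k3 = f(t_n + h/2, y_n + (h/2)·k2); k4 = f(t_n + h, y_n + h·k3); y_{n+1} = y_n + (h/6)·(k1 + 2k2 + 2k3 + k4).
t=0.000000, y=2.500000:
  k1 = f(0.000000, 2.500000) = -1.440000
  k2 = f(0.120000, 2.327200) = -1.274823
  k3 = f(0.120000, 2.347021) = -1.294644
  k4 = f(0.240000, 2.189285) = -1.159667
  y ← 2.500000 + (0.24/6)·(k1 + 2k2 + 2k3 + k4) = 2.190456
y(0.24) ≈ 2.1905

2.1905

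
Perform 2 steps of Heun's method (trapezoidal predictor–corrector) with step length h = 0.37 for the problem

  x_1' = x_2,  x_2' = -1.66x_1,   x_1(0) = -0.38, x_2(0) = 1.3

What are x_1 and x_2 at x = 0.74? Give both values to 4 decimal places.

Heun on (x_1,x_2): k1 = f(x_n, state_n); k2 = f(x_n + h, state_n + h·k1); state_{n+1} = state_n + (h/2)·(k1 + k2).
0.000000: (-0.380000, 1.300000)
  k1 = (1.300000, 0.630800)
  predictor → (0.101000, 1.533396)
  k2 = (1.533396, -0.167660)
  → (0.144178, 1.385681)
0.370000: (0.144178, 1.385681)
  k1 = (1.385681, -0.239336)
  predictor → (0.656880, 1.297127)
  k2 = (1.297127, -1.090421)
  → (0.640498, 1.139676)
(x_1(0.74), x_2(0.74)) ≈ (0.6405, 1.1397)

0.6405, 1.1397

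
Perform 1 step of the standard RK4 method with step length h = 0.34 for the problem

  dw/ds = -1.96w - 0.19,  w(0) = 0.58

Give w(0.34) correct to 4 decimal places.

RK4: k1 = f(s_n, w_n); k2 = f(s_n + h/2, w_n + (h/2)·k1); k3 = f(s_n + h/2, w_n + (h/2)·k2); k4 = f(s_n + h, w_n + h·k3); w_{n+1} = w_n + (h/6)·(k1 + 2k2 + 2k3 + k4).
s=0.000000, w=0.580000:
  k1 = f(0.000000, 0.580000) = -1.326800
  k2 = f(0.170000, 0.354444) = -0.884710
  k3 = f(0.170000, 0.429599) = -1.032015
  k4 = f(0.340000, 0.229115) = -0.639066
  w ← 0.580000 + (0.34/6)·(k1 + 2k2 + 2k3 + k4) = 0.251372
w(0.34) ≈ 0.2514

0.2514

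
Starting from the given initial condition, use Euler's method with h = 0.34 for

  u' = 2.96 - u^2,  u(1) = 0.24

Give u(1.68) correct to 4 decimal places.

1.7215

Euler: u_{n+1} = u_n + h·f(t_n, u_n).
t=1.000000, u=0.240000: f=2.902400 → u ← 0.240000 + 0.34·2.902400 = 1.226816
t=1.340000, u=1.226816: f=1.454923 → u ← 1.226816 + 0.34·1.454923 = 1.721490
u(1.68) ≈ 1.7215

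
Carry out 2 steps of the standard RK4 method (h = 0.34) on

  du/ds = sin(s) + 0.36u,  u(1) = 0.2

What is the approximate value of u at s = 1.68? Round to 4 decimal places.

RK4: k1 = f(s_n, u_n); k2 = f(s_n + h/2, u_n + (h/2)·k1); k3 = f(s_n + h/2, u_n + (h/2)·k2); k4 = f(s_n + h, u_n + h·k3); u_{n+1} = u_n + (h/6)·(k1 + 2k2 + 2k3 + k4).
s=1.000000, u=0.200000:
  k1 = f(1.000000, 0.200000) = 0.913471
  k2 = f(1.170000, 0.355290) = 1.048655
  k3 = f(1.170000, 0.378271) = 1.056928
  k4 = f(1.340000, 0.559356) = 1.174853
  u ← 0.200000 + (0.34/6)·(k1 + 2k2 + 2k3 + k4) = 0.556971
s=1.340000, u=0.556971:
  k1 = f(1.340000, 0.556971) = 1.173994
  k2 = f(1.510000, 0.756550) = 1.270511
  k3 = f(1.510000, 0.772958) = 1.276417
  k4 = f(1.680000, 0.990953) = 1.350786
  u ← 0.556971 + (0.34/6)·(k1 + 2k2 + 2k3 + k4) = 0.988694
u(1.68) ≈ 0.9887

0.9887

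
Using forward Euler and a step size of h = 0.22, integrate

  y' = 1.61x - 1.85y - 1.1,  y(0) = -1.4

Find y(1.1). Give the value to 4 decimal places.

-0.1323

Euler: y_{n+1} = y_n + h·f(x_n, y_n).
x=0.000000, y=-1.400000: f=1.490000 → y ← -1.400000 + 0.22·1.490000 = -1.072200
x=0.220000, y=-1.072200: f=1.237770 → y ← -1.072200 + 0.22·1.237770 = -0.799891
x=0.440000, y=-0.799891: f=1.088198 → y ← -0.799891 + 0.22·1.088198 = -0.560487
x=0.660000, y=-0.560487: f=0.999501 → y ← -0.560487 + 0.22·0.999501 = -0.340597
x=0.880000, y=-0.340597: f=0.946904 → y ← -0.340597 + 0.22·0.946904 = -0.132278
y(1.1) ≈ -0.1323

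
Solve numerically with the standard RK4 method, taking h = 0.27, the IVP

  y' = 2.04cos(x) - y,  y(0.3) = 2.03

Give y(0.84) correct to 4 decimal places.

RK4: k1 = f(x_n, y_n); k2 = f(x_n + h/2, y_n + (h/2)·k1); k3 = f(x_n + h/2, y_n + (h/2)·k2); k4 = f(x_n + h, y_n + h·k3); y_{n+1} = y_n + (h/6)·(k1 + 2k2 + 2k3 + k4).
x=0.300000, y=2.030000:
  k1 = f(0.300000, 2.030000) = -0.081114
  k2 = f(0.435000, 2.019050) = -0.169035
  k3 = f(0.435000, 2.007180) = -0.157165
  k4 = f(0.570000, 1.987565) = -0.270087
  y ← 2.030000 + (0.27/6)·(k1 + 2k2 + 2k3 + k4) = 1.984838
x=0.570000, y=1.984838:
  k1 = f(0.570000, 1.984838) = -0.267360
  k2 = f(0.705000, 1.948744) = -0.395057
  k3 = f(0.705000, 1.931505) = -0.377818
  k4 = f(0.840000, 1.882827) = -0.521203
  y ← 1.984838 + (0.27/6)·(k1 + 2k2 + 2k3 + k4) = 1.879794
y(0.84) ≈ 1.8798

1.8798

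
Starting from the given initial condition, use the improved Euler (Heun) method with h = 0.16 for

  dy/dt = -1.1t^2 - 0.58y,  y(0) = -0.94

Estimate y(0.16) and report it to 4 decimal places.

-0.8591

Heun: k1 = f(t_n, y_n); k2 = f(t_n + h, y_n + h·k1); y_{n+1} = y_n + (h/2)·(k1 + k2).
t=0.000000, y=-0.940000:
  k1 = f(0.000000, -0.940000) = 0.545200
  k2 = f(0.160000, -0.852768) = 0.466445
  y ← -0.940000 + (0.16/2)·(0.545200 + 0.466445) = -0.859068
y(0.16) ≈ -0.8591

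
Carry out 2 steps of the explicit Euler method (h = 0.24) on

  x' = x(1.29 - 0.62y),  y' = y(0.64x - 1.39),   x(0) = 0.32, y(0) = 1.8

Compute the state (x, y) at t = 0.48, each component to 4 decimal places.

0.3727, 0.9243

Euler on (x,y): x_{n+1} = x_n + h·x', y_{n+1} = y_n + h·y'.
0.000000: (0.320000, 1.800000); f=(0.055680, -2.133360) → (0.333363, 1.287994)
0.240000: (0.333363, 1.287994); f=(0.163829, -1.515515) → (0.372682, 0.924270)
(x(0.48), y(0.48)) ≈ (0.3727, 0.9243)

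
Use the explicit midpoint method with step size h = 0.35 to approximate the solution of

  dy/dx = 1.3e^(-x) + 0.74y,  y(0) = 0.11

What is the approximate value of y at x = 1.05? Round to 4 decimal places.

Midpoint: k1 = f(x_n, y_n); k2 = f(x_n + h/2, y_n + (h/2)·k1); y_{n+1} = y_n + h·k2.
x=0.000000, y=0.110000:
  k1 = f(0.000000, 0.110000) = 1.381400
  k2 = f(0.175000, 0.351745) = 1.351585
  y ← 0.110000 + 0.35·1.351585 = 0.583055
x=0.350000, y=0.583055:
  k1 = f(0.350000, 0.583055) = 1.347555
  k2 = f(0.525000, 0.818877) = 1.374991
  y ← 0.583055 + 0.35·1.374991 = 1.064302
x=0.700000, y=1.064302:
  k1 = f(0.700000, 1.064302) = 1.433144
  k2 = f(0.875000, 1.315102) = 1.515096
  y ← 1.064302 + 0.35·1.515096 = 1.594585
y(1.05) ≈ 1.5946

1.5946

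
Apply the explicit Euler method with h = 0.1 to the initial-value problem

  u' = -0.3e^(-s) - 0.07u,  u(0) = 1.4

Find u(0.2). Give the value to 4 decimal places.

Euler: u_{n+1} = u_n + h·f(s_n, u_n).
s=0.000000, u=1.400000: f=-0.398000 → u ← 1.400000 + 0.1·(-0.398000) = 1.360200
s=0.100000, u=1.360200: f=-0.366665 → u ← 1.360200 + 0.1·(-0.366665) = 1.323533
u(0.2) ≈ 1.3235

1.3235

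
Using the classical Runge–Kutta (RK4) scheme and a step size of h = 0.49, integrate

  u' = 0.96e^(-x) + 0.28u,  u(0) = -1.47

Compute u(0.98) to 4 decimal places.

RK4: k1 = f(x_n, u_n); k2 = f(x_n + h/2, u_n + (h/2)·k1); k3 = f(x_n + h/2, u_n + (h/2)·k2); k4 = f(x_n + h, u_n + h·k3); u_{n+1} = u_n + (h/6)·(k1 + 2k2 + 2k3 + k4).
x=0.000000, u=-1.470000:
  k1 = f(0.000000, -1.470000) = 0.548400
  k2 = f(0.245000, -1.335642) = 0.377417
  k3 = f(0.245000, -1.377533) = 0.365687
  k4 = f(0.490000, -1.290813) = 0.226694
  u ← -1.470000 + (0.49/6)·(k1 + 2k2 + 2k3 + k4) = -1.285327
x=0.490000, u=-1.285327:
  k1 = f(0.490000, -1.285327) = 0.228230
  k2 = f(0.735000, -1.229411) = 0.116090
  k3 = f(0.735000, -1.256885) = 0.108397
  k4 = f(0.980000, -1.232212) = 0.015279
  u ← -1.285327 + (0.49/6)·(k1 + 2k2 + 2k3 + k4) = -1.228774
u(0.98) ≈ -1.2288

-1.2288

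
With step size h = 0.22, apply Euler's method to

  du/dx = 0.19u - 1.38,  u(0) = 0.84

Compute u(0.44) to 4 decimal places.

Euler: u_{n+1} = u_n + h·f(x_n, u_n).
x=0.000000, u=0.840000: f=-1.220400 → u ← 0.840000 + 0.22·(-1.220400) = 0.571512
x=0.220000, u=0.571512: f=-1.271413 → u ← 0.571512 + 0.22·(-1.271413) = 0.291801
u(0.44) ≈ 0.2918

0.2918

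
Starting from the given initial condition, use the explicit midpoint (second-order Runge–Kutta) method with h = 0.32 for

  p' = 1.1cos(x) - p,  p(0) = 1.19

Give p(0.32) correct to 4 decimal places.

1.1613

Midpoint: k1 = f(x_n, p_n); k2 = f(x_n + h/2, p_n + (h/2)·k1); p_{n+1} = p_n + h·k2.
x=0.000000, p=1.190000:
  k1 = f(0.000000, 1.190000) = -0.090000
  k2 = f(0.160000, 1.175600) = -0.089650
  p ← 1.190000 + 0.32·(-0.089650) = 1.161312
p(0.32) ≈ 1.1613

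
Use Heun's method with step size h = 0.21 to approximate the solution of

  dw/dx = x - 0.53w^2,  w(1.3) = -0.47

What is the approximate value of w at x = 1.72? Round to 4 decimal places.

0.1463

Heun: k1 = f(x_n, w_n); k2 = f(x_n + h, w_n + h·k1); w_{n+1} = w_n + (h/2)·(k1 + k2).
x=1.300000, w=-0.470000:
  k1 = f(1.300000, -0.470000) = 1.182923
  k2 = f(1.510000, -0.221586) = 1.483977
  w ← -0.470000 + (0.21/2)·(1.182923 + 1.483977) = -0.189976
x=1.510000, w=-0.189976:
  k1 = f(1.510000, -0.189976) = 1.490872
  k2 = f(1.720000, 0.123108) = 1.711968
  w ← -0.189976 + (0.21/2)·(1.490872 + 1.711968) = 0.146323
w(1.72) ≈ 0.1463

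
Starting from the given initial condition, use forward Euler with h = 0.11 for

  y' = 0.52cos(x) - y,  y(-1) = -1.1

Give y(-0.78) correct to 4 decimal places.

Euler: y_{n+1} = y_n + h·f(x_n, y_n).
x=-1.000000, y=-1.100000: f=1.380957 → y ← -1.100000 + 0.11·1.380957 = -0.948095
x=-0.890000, y=-0.948095: f=1.275389 → y ← -0.948095 + 0.11·1.275389 = -0.807802
y(-0.78) ≈ -0.8078

-0.8078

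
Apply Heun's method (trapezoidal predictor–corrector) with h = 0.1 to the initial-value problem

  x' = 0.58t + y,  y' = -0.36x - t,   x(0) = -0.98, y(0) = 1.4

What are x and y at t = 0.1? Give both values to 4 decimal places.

-0.8353, 1.4278

Heun on (x,y): k1 = f(t_n, state_n); k2 = f(t_n + h, state_n + h·k1); state_{n+1} = state_n + (h/2)·(k1 + k2).
0.000000: (-0.980000, 1.400000)
  k1 = (1.400000, 0.352800)
  predictor → (-0.840000, 1.435280)
  k2 = (1.493280, 0.202400)
  → (-0.835336, 1.427760)
(x(0.1), y(0.1)) ≈ (-0.8353, 1.4278)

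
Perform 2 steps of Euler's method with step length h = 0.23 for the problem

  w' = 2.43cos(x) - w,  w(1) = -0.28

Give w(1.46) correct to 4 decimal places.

0.2533

Euler: w_{n+1} = w_n + h·f(x_n, w_n).
x=1.000000, w=-0.280000: f=1.592935 → w ← -0.280000 + 0.23·1.592935 = 0.086375
x=1.230000, w=0.086375: f=0.725823 → w ← 0.086375 + 0.23·0.725823 = 0.253314
w(1.46) ≈ 0.2533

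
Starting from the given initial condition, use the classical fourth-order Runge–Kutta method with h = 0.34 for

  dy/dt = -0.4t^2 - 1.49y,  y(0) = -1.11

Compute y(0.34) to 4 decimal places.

-0.6738

RK4: k1 = f(t_n, y_n); k2 = f(t_n + h/2, y_n + (h/2)·k1); k3 = f(t_n + h/2, y_n + (h/2)·k2); k4 = f(t_n + h, y_n + h·k3); y_{n+1} = y_n + (h/6)·(k1 + 2k2 + 2k3 + k4).
t=0.000000, y=-1.110000:
  k1 = f(0.000000, -1.110000) = 1.653900
  k2 = f(0.170000, -0.828837) = 1.223407
  k3 = f(0.170000, -0.902021) = 1.332451
  k4 = f(0.340000, -0.656967) = 0.932640
  y ← -1.110000 + (0.34/6)·(k1 + 2k2 + 2k3 + k4) = -0.673765
y(0.34) ≈ -0.6738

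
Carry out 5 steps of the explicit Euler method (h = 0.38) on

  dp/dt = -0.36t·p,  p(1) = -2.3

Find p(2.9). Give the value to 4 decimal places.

Euler: p_{n+1} = p_n + h·f(t_n, p_n).
t=1.000000, p=-2.300000: f=0.828000 → p ← -2.300000 + 0.38·0.828000 = -1.985360
t=1.380000, p=-1.985360: f=0.986327 → p ← -1.985360 + 0.38·0.986327 = -1.610556
t=1.760000, p=-1.610556: f=1.020448 → p ← -1.610556 + 0.38·1.020448 = -1.222785
t=2.140000, p=-1.222785: f=0.942034 → p ← -1.222785 + 0.38·0.942034 = -0.864813
t=2.520000, p=-0.864813: f=0.784558 → p ← -0.864813 + 0.38·0.784558 = -0.566681
p(2.9) ≈ -0.5667

-0.5667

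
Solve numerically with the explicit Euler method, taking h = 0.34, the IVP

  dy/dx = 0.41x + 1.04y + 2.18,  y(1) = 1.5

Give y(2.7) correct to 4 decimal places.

16.3158

Euler: y_{n+1} = y_n + h·f(x_n, y_n).
x=1.000000, y=1.500000: f=4.150000 → y ← 1.500000 + 0.34·4.150000 = 2.911000
x=1.340000, y=2.911000: f=5.756840 → y ← 2.911000 + 0.34·5.756840 = 4.868326
x=1.680000, y=4.868326: f=7.931859 → y ← 4.868326 + 0.34·7.931859 = 7.565158
x=2.020000, y=7.565158: f=10.875964 → y ← 7.565158 + 0.34·10.875964 = 11.262985
x=2.360000, y=11.262985: f=14.861105 → y ← 11.262985 + 0.34·14.861105 = 16.315761
y(2.7) ≈ 16.3158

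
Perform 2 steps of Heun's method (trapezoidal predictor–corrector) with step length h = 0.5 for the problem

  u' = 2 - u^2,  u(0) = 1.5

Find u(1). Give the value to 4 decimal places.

1.4440

Heun: k1 = f(x_n, u_n); k2 = f(x_n + h, u_n + h·k1); u_{n+1} = u_n + (h/2)·(k1 + k2).
x=0.000000, u=1.500000:
  k1 = f(0.000000, 1.500000) = -0.250000
  k2 = f(0.500000, 1.375000) = 0.109375
  u ← 1.500000 + (0.5/2)·(-0.250000 + 0.109375) = 1.464844
x=0.500000, u=1.464844:
  k1 = f(0.500000, 1.464844) = -0.145767
  k2 = f(1.000000, 1.391960) = 0.062447
  u ← 1.464844 + (0.5/2)·(-0.145767 + 0.062447) = 1.444014
u(1) ≈ 1.4440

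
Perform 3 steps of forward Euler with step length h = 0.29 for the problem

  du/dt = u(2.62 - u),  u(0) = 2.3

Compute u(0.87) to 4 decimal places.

Euler: u_{n+1} = u_n + h·f(t_n, u_n).
t=0.000000, u=2.300000: f=0.736000 → u ← 2.300000 + 0.29·0.736000 = 2.513440
t=0.290000, u=2.513440: f=0.267832 → u ← 2.513440 + 0.29·0.267832 = 2.591111
t=0.580000, u=2.591111: f=0.074854 → u ← 2.591111 + 0.29·0.074854 = 2.612819
u(0.87) ≈ 2.6128

2.6128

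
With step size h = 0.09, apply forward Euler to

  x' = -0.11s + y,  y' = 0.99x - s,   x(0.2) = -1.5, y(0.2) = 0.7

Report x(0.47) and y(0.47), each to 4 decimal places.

-1.3608, 0.2358

Euler on (x,y): x_{n+1} = x_n + h·x', y_{n+1} = y_n + h·y'.
0.200000: (-1.500000, 0.700000); f=(0.678000, -1.685000) → (-1.438980, 0.548350)
0.290000: (-1.438980, 0.548350); f=(0.516450, -1.714590) → (-1.392500, 0.394037)
0.380000: (-1.392500, 0.394037); f=(0.352237, -1.758575) → (-1.360798, 0.235765)
(x(0.47), y(0.47)) ≈ (-1.3608, 0.2358)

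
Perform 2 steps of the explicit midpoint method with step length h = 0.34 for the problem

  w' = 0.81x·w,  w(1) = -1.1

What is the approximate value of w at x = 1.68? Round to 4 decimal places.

Midpoint: k1 = f(x_n, w_n); k2 = f(x_n + h/2, w_n + (h/2)·k1); w_{n+1} = w_n + h·k2.
x=1.000000, w=-1.100000:
  k1 = f(1.000000, -1.100000) = -0.891000
  k2 = f(1.170000, -1.251470) = -1.186018
  w ← -1.100000 + 0.34·(-1.186018) = -1.503246
x=1.340000, w=-1.503246:
  k1 = f(1.340000, -1.503246) = -1.631623
  k2 = f(1.510000, -1.780622) = -2.177879
  w ← -1.503246 + 0.34·(-2.177879) = -2.243725
w(1.68) ≈ -2.2437

-2.2437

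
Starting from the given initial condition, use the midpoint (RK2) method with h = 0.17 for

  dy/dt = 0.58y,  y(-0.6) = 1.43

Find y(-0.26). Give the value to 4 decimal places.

1.7412

Midpoint: k1 = f(t_n, y_n); k2 = f(t_n + h/2, y_n + (h/2)·k1); y_{n+1} = y_n + h·k2.
t=-0.600000, y=1.430000:
  k1 = f(-0.600000, 1.430000) = 0.829400
  k2 = f(-0.515000, 1.500499) = 0.870289
  y ← 1.430000 + 0.17·0.870289 = 1.577949
t=-0.430000, y=1.577949:
  k1 = f(-0.430000, 1.577949) = 0.915211
  k2 = f(-0.345000, 1.655742) = 0.960330
  y ← 1.577949 + 0.17·0.960330 = 1.741205
y(-0.26) ≈ 1.7412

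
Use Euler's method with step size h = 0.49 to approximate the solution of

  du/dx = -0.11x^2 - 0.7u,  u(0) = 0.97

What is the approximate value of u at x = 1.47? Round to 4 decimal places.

0.2148

Euler: u_{n+1} = u_n + h·f(x_n, u_n).
x=0.000000, u=0.970000: f=-0.679000 → u ← 0.970000 + 0.49·(-0.679000) = 0.637290
x=0.490000, u=0.637290: f=-0.472514 → u ← 0.637290 + 0.49·(-0.472514) = 0.405758
x=0.980000, u=0.405758: f=-0.389675 → u ← 0.405758 + 0.49·(-0.389675) = 0.214818
u(1.47) ≈ 0.2148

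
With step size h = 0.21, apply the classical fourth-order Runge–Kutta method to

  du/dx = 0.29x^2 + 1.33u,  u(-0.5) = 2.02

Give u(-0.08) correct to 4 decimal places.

3.5493

RK4: k1 = f(x_n, u_n); k2 = f(x_n + h/2, u_n + (h/2)·k1); k3 = f(x_n + h/2, u_n + (h/2)·k2); k4 = f(x_n + h, u_n + h·k3); u_{n+1} = u_n + (h/6)·(k1 + 2k2 + 2k3 + k4).
x=-0.500000, u=2.020000:
  k1 = f(-0.500000, 2.020000) = 2.759100
  k2 = f(-0.395000, 2.309706) = 3.117156
  k3 = f(-0.395000, 2.347301) = 3.167158
  k4 = f(-0.290000, 2.685103) = 3.595576
  u ← 2.020000 + (0.21/6)·(k1 + 2k2 + 2k3 + k4) = 2.682316
x=-0.290000, u=2.682316:
  k1 = f(-0.290000, 2.682316) = 3.591869
  k2 = f(-0.185000, 3.059462) = 4.079009
  k3 = f(-0.185000, 3.110612) = 4.147039
  k4 = f(-0.080000, 3.553194) = 4.727604
  u ← 2.682316 + (0.21/6)·(k1 + 2k2 + 2k3 + k4) = 3.549321
u(-0.08) ≈ 3.5493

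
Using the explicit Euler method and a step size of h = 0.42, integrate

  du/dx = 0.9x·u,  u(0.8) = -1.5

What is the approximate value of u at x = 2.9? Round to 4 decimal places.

Euler: u_{n+1} = u_n + h·f(x_n, u_n).
x=0.800000, u=-1.500000: f=-1.080000 → u ← -1.500000 + 0.42·(-1.080000) = -1.953600
x=1.220000, u=-1.953600: f=-2.145053 → u ← -1.953600 + 0.42·(-2.145053) = -2.854522
x=1.640000, u=-2.854522: f=-4.213275 → u ← -2.854522 + 0.42·(-4.213275) = -4.624098
x=2.060000, u=-4.624098: f=-8.573077 → u ← -4.624098 + 0.42·(-8.573077) = -8.224790
x=2.480000, u=-8.224790: f=-18.357731 → u ← -8.224790 + 0.42·(-18.357731) = -15.935037
u(2.9) ≈ -15.9350

-15.9350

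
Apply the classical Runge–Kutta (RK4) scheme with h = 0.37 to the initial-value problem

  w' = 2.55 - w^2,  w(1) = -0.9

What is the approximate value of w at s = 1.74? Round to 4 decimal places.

0.7890

RK4: k1 = f(s_n, w_n); k2 = f(s_n + h/2, w_n + (h/2)·k1); k3 = f(s_n + h/2, w_n + (h/2)·k2); k4 = f(s_n + h, w_n + h·k3); w_{n+1} = w_n + (h/6)·(k1 + 2k2 + 2k3 + k4).
s=1.000000, w=-0.900000:
  k1 = f(1.000000, -0.900000) = 1.740000
  k2 = f(1.185000, -0.578100) = 2.215800
  k3 = f(1.185000, -0.490077) = 2.309825
  k4 = f(1.370000, -0.045365) = 2.547942
  w ← -0.900000 + (0.37/6)·(k1 + 2k2 + 2k3 + k4) = -0.077416
s=1.370000, w=-0.077416:
  k1 = f(1.370000, -0.077416) = 2.544007
  k2 = f(1.555000, 0.393225) = 2.395374
  k3 = f(1.555000, 0.365728) = 2.416243
  k4 = f(1.740000, 0.816593) = 1.883175
  w ← -0.077416 + (0.37/6)·(k1 + 2k2 + 2k3 + k4) = 0.789026
w(1.74) ≈ 0.7890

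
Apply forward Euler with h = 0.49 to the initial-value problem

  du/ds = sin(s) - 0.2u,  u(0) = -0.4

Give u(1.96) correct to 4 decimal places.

0.7774

Euler: u_{n+1} = u_n + h·f(s_n, u_n).
s=0.000000, u=-0.400000: f=0.080000 → u ← -0.400000 + 0.49·0.080000 = -0.360800
s=0.490000, u=-0.360800: f=0.542786 → u ← -0.360800 + 0.49·0.542786 = -0.094835
s=0.980000, u=-0.094835: f=0.849464 → u ← -0.094835 + 0.49·0.849464 = 0.321403
s=1.470000, u=0.321403: f=0.930644 → u ← 0.321403 + 0.49·0.930644 = 0.777418
u(1.96) ≈ 0.7774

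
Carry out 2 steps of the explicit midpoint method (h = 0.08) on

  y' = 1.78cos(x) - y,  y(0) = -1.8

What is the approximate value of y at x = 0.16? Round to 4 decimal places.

-1.2723

Midpoint: k1 = f(x_n, y_n); k2 = f(x_n + h/2, y_n + (h/2)·k1); y_{n+1} = y_n + h·k2.
x=0.000000, y=-1.800000:
  k1 = f(0.000000, -1.800000) = 3.580000
  k2 = f(0.040000, -1.656800) = 3.435376
  y ← -1.800000 + 0.08·3.435376 = -1.525170
x=0.080000, y=-1.525170:
  k1 = f(0.080000, -1.525170) = 3.299477
  k2 = f(0.120000, -1.393191) = 3.160390
  y ← -1.525170 + 0.08·3.160390 = -1.272339
y(0.16) ≈ -1.2723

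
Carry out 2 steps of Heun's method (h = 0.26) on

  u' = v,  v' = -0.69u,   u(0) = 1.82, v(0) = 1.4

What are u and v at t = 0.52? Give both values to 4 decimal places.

Heun on (u,v): k1 = f(t_n, state_n); k2 = f(t_n + h, state_n + h·k1); state_{n+1} = state_n + (h/2)·(k1 + k2).
0.000000: (1.820000, 1.400000)
  k1 = (1.400000, -1.255800)
  predictor → (2.184000, 1.073492)
  k2 = (1.073492, -1.506960)
  → (2.141554, 1.040841)
0.260000: (2.141554, 1.040841)
  k1 = (1.040841, -1.477672)
  predictor → (2.412173, 0.656646)
  k2 = (0.656646, -1.664399)
  → (2.362227, 0.632372)
(u(0.52), v(0.52)) ≈ (2.3622, 0.6324)

2.3622, 0.6324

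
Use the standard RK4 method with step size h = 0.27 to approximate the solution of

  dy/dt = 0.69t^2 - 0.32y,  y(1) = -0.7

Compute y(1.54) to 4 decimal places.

-0.0219

RK4: k1 = f(t_n, y_n); k2 = f(t_n + h/2, y_n + (h/2)·k1); k3 = f(t_n + h/2, y_n + (h/2)·k2); k4 = f(t_n + h, y_n + h·k3); y_{n+1} = y_n + (h/6)·(k1 + 2k2 + 2k3 + k4).
t=1.000000, y=-0.700000:
  k1 = f(1.000000, -0.700000) = 0.914000
  k2 = f(1.135000, -0.576610) = 1.073390
  k3 = f(1.135000, -0.555092) = 1.066505
  k4 = f(1.270000, -0.412044) = 1.244755
  y ← -0.700000 + (0.27/6)·(k1 + 2k2 + 2k3 + k4) = -0.410265
t=1.270000, y=-0.410265:
  k1 = f(1.270000, -0.410265) = 1.244186
  k2 = f(1.405000, -0.242300) = 1.439613
  k3 = f(1.405000, -0.215918) = 1.431171
  k4 = f(1.540000, -0.023849) = 1.644036
  y ← -0.410265 + (0.27/6)·(k1 + 2k2 + 2k3 + k4) = -0.021925
y(1.54) ≈ -0.0219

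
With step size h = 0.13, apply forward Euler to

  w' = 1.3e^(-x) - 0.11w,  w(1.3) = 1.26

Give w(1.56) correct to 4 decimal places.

1.3101

Euler: w_{n+1} = w_n + h·f(x_n, w_n).
x=1.300000, w=1.260000: f=0.215691 → w ← 1.260000 + 0.13·0.215691 = 1.288040
x=1.430000, w=1.288040: f=0.169417 → w ← 1.288040 + 0.13·0.169417 = 1.310064
w(1.56) ≈ 1.3101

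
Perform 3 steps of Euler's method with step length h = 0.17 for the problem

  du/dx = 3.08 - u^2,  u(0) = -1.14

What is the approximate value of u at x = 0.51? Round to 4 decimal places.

0.0588

Euler: u_{n+1} = u_n + h·f(x_n, u_n).
x=0.000000, u=-1.140000: f=1.780400 → u ← -1.140000 + 0.17·1.780400 = -0.837332
x=0.170000, u=-0.837332: f=2.378875 → u ← -0.837332 + 0.17·2.378875 = -0.432923
x=0.340000, u=-0.432923: f=2.892577 → u ← -0.432923 + 0.17·2.892577 = 0.058815
u(0.51) ≈ 0.0588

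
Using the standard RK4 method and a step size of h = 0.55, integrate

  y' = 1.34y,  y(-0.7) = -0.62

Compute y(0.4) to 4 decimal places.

-2.7020

RK4: k1 = f(s_n, y_n); k2 = f(s_n + h/2, y_n + (h/2)·k1); k3 = f(s_n + h/2, y_n + (h/2)·k2); k4 = f(s_n + h, y_n + h·k3); y_{n+1} = y_n + (h/6)·(k1 + 2k2 + 2k3 + k4).
s=-0.700000, y=-0.620000:
  k1 = f(-0.700000, -0.620000) = -0.830800
  k2 = f(-0.425000, -0.848470) = -1.136950
  k3 = f(-0.425000, -0.932661) = -1.249766
  k4 = f(-0.150000, -1.307371) = -1.751878
  y ← -0.620000 + (0.55/6)·(k1 + 2k2 + 2k3 + k4) = -1.294310
s=-0.150000, y=-1.294310:
  k1 = f(-0.150000, -1.294310) = -1.734375
  k2 = f(0.125000, -1.771263) = -2.373493
  k3 = f(0.125000, -1.947021) = -2.609007
  k4 = f(0.400000, -2.729264) = -3.657214
  y ← -1.294310 + (0.55/6)·(k1 + 2k2 + 2k3 + k4) = -2.701997
y(0.4) ≈ -2.7020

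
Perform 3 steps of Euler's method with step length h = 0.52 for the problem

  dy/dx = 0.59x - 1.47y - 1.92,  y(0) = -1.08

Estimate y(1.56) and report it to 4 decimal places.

Euler: y_{n+1} = y_n + h·f(x_n, y_n).
x=0.000000, y=-1.080000: f=-0.332400 → y ← -1.080000 + 0.52·(-0.332400) = -1.252848
x=0.520000, y=-1.252848: f=0.228487 → y ← -1.252848 + 0.52·0.228487 = -1.134035
x=1.040000, y=-1.134035: f=0.360631 → y ← -1.134035 + 0.52·0.360631 = -0.946507
y(1.56) ≈ -0.9465

-0.9465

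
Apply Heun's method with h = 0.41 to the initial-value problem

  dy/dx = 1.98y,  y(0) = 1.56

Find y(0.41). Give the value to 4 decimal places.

Heun: k1 = f(x_n, y_n); k2 = f(x_n + h, y_n + h·k1); y_{n+1} = y_n + (h/2)·(k1 + k2).
x=0.000000, y=1.560000:
  k1 = f(0.000000, 1.560000) = 3.088800
  k2 = f(0.410000, 2.826408) = 5.596288
  y ← 1.560000 + (0.41/2)·(3.088800 + 5.596288) = 3.340443
y(0.41) ≈ 3.3404

3.3404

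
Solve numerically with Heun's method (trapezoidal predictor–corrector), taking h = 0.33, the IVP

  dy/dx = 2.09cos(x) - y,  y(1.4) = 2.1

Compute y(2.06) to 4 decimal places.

0.8923

Heun: k1 = f(x_n, y_n); k2 = f(x_n + h, y_n + h·k1); y_{n+1} = y_n + (h/2)·(k1 + k2).
x=1.400000, y=2.100000:
  k1 = f(1.400000, 2.100000) = -1.744769
  k2 = f(1.730000, 1.524226) = -1.855558
  y ← 2.100000 + (0.33/2)·(-1.744769 + (-1.855558)) = 1.505946
x=1.730000, y=1.505946:
  k1 = f(1.730000, 1.505946) = -1.837278
  k2 = f(2.060000, 0.899644) = -1.881784
  y ← 1.505946 + (0.33/2)·(-1.837278 + (-1.881784)) = 0.892301
y(2.06) ≈ 0.8923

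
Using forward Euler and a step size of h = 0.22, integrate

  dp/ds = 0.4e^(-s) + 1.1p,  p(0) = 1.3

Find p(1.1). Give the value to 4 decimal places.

Euler: p_{n+1} = p_n + h·f(s_n, p_n).
s=0.000000, p=1.300000: f=1.830000 → p ← 1.300000 + 0.22·1.830000 = 1.702600
s=0.220000, p=1.702600: f=2.193868 → p ← 1.702600 + 0.22·2.193868 = 2.185251
s=0.440000, p=2.185251: f=2.661391 → p ← 2.185251 + 0.22·2.661391 = 2.770757
s=0.660000, p=2.770757: f=3.254573 → p ← 2.770757 + 0.22·3.254573 = 3.486763
s=0.880000, p=3.486763: f=4.001352 → p ← 3.486763 + 0.22·4.001352 = 4.367060
p(1.1) ≈ 4.3671

4.3671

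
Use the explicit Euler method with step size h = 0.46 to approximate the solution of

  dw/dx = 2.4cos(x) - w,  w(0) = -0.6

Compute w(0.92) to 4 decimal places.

Euler: w_{n+1} = w_n + h·f(x_n, w_n).
x=0.000000, w=-0.600000: f=3.000000 → w ← -0.600000 + 0.46·3.000000 = 0.780000
x=0.460000, w=0.780000: f=1.370526 → w ← 0.780000 + 0.46·1.370526 = 1.410442
w(0.92) ≈ 1.4104

1.4104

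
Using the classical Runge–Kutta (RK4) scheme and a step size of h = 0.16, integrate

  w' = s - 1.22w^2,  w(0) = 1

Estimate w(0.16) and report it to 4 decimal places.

0.8481

RK4: k1 = f(s_n, w_n); k2 = f(s_n + h/2, w_n + (h/2)·k1); k3 = f(s_n + h/2, w_n + (h/2)·k2); k4 = f(s_n + h, w_n + h·k3); w_{n+1} = w_n + (h/6)·(k1 + 2k2 + 2k3 + k4).
s=0.000000, w=1.000000:
  k1 = f(0.000000, 1.000000) = -1.220000
  k2 = f(0.080000, 0.902400) = -0.913477
  k3 = f(0.080000, 0.926922) = -0.968205
  k4 = f(0.160000, 0.845087) = -0.711290
  w ← 1.000000 + (0.16/6)·(k1 + 2k2 + 2k3 + k4) = 0.848143
w(0.16) ≈ 0.8481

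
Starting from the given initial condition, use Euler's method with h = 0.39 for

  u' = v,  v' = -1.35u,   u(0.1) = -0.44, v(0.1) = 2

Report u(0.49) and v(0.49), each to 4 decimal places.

0.3400, 2.2317

Euler on (u,v): u_{n+1} = u_n + h·u', v_{n+1} = v_n + h·v'.
0.100000: (-0.440000, 2.000000); f=(2.000000, 0.594000) → (0.340000, 2.231660)
(u(0.49), v(0.49)) ≈ (0.3400, 2.2317)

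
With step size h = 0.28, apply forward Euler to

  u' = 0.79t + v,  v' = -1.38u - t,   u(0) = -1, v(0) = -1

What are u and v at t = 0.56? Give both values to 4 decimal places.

-1.3899, -0.1974

Euler on (u,v): u_{n+1} = u_n + h·u', v_{n+1} = v_n + h·v'.
0.000000: (-1.000000, -1.000000); f=(-1.000000, 1.380000) → (-1.280000, -0.613600)
0.280000: (-1.280000, -0.613600); f=(-0.392400, 1.486400) → (-1.389872, -0.197408)
(u(0.56), v(0.56)) ≈ (-1.3899, -0.1974)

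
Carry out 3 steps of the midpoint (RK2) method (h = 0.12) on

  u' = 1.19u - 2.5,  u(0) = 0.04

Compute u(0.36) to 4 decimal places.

Midpoint: k1 = f(s_n, u_n); k2 = f(s_n + h/2, u_n + (h/2)·k1); u_{n+1} = u_n + h·k2.
s=0.000000, u=0.040000:
  k1 = f(0.000000, 0.040000) = -2.452400
  k2 = f(0.060000, -0.107144) = -2.627501
  u ← 0.040000 + 0.12·(-2.627501) = -0.275300
s=0.120000, u=-0.275300:
  k1 = f(0.120000, -0.275300) = -2.827607
  k2 = f(0.180000, -0.444957) = -3.029498
  u ← -0.275300 + 0.12·(-3.029498) = -0.638840
s=0.240000, u=-0.638840:
  k1 = f(0.240000, -0.638840) = -3.260220
  k2 = f(0.300000, -0.834453) = -3.492999
  u ← -0.638840 + 0.12·(-3.492999) = -1.058000
u(0.36) ≈ -1.0580

-1.0580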